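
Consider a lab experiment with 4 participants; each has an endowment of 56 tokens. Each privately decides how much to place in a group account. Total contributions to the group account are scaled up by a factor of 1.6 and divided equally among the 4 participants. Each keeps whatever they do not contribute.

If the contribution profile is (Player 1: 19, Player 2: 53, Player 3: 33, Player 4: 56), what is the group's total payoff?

Total contributed: 19 + 53 + 33 + 56 = 161; total kept: 4 × 56 − 161 = 63.
The group account pays out 1.6 × 161 = 257.60 in aggregate.
Group total = 63 + 257.60 = 320.60.

320.60 tokens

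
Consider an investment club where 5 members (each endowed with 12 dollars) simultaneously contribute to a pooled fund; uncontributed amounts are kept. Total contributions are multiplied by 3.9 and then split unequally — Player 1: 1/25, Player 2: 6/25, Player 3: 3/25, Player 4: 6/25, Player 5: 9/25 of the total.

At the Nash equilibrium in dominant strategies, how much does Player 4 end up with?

23.23 dollars

Player j's private return per contributed unit is 3.9 × (j's share). Contributing is weakly dominant for j when that share is at least 1/3.9 = 0.2564, and contributing 0 is dominant otherwise.
Player 5 alone (share 9/25) is above the threshold, contributing 12; the remaining 4 contribute 0. Total contributed: 12.
Player 4 keeps 12 and receives 3.9 × 12 × 6/25 = 11.23 from the pooled fund, for a payoff of 23.23.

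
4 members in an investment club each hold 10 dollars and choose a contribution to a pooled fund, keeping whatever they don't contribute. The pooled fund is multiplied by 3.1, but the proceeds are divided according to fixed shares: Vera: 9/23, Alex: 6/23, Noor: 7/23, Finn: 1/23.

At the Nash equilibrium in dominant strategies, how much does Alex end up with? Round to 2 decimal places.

Each unit j contributes comes back to j as 3.1 × (j's share), so j prefers to contribute only if that share exceeds 1/3.1 = 0.3226; otherwise keeping the unit dominates.
Vera alone (share 9/23) is above the threshold, contributing 10; the remaining 3 contribute 0. Total contributed: 10.
Alex keeps 10 and receives 3.1 × 10 × 6/23 = 8.09 from the pooled fund, for a payoff of 18.09.

18.09 dollars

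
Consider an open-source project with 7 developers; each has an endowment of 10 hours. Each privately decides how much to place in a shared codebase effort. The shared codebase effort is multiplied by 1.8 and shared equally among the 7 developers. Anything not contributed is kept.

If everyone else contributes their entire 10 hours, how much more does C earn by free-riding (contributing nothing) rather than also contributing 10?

7.43 hours

Switching from a contribution of 10 to 0 lets C keep an extra 10 hours, but lowers the shared codebase effort by 10, which costs C their own share of that drop: 1.8/7 × 10 = 2.57.
Net gain = 10 − 2.57 = 7.43. The private return per contributed unit (0.2571) is below 1, so free-riding is indeed the best response regardless of what the others do.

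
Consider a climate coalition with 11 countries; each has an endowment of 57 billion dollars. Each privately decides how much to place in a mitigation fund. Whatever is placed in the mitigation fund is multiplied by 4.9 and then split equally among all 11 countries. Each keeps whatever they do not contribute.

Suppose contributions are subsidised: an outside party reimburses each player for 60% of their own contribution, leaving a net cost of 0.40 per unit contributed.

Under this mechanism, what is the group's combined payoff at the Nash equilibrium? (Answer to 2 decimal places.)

3448.50 billion dollars

With the mechanism, a contributed unit returns (4.9/11) / 0.40 = 1.1136 per unit of net cost to the contributor — now above 1 — so contributing fully is weakly dominant for every player.
At the Nash equilibrium everyone contributes 57. Group total payoff = 11 × (57 × 0.60 + 4.9 × 57) = 3448.50.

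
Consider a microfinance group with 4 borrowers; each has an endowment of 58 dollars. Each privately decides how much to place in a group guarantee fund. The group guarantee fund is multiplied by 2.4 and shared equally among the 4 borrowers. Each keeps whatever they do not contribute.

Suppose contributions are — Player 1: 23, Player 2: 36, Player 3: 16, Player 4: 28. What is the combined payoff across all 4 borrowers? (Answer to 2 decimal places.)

376.20 dollars

Total contributed: 23 + 36 + 16 + 28 = 103; total kept: 4 × 58 − 103 = 129.
The group guarantee fund pays out 2.4 × 103 = 247.20 in aggregate.
Group total = 129 + 247.20 = 376.20.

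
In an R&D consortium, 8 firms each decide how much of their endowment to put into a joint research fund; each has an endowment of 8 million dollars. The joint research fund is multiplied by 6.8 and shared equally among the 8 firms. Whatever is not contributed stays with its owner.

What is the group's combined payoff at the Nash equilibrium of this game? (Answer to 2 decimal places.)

64.00 million dollars

Each contributed unit returns 6.8/8 = 0.8500 to its contributor — below 1 — so contributing 0 is dominant for every player. At the Nash equilibrium everyone keeps their 8, and the group total is 8 × 8 = 64.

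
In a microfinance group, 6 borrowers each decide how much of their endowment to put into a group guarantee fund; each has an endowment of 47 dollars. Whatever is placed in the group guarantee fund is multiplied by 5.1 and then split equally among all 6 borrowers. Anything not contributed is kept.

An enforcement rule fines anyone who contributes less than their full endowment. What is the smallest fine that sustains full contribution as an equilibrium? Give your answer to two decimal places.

Given the others contribute fully, the best deviation is to contribute 0 (any partial contribution still incurs the fine and gives up units whose private return 0.8500 is below 1).
Deviating from 47 to 0 saves 47 dollars but forfeits the deviator's share of the drop in the group guarantee fund: 5.1/6 × 47 = 39.95.
So the deviation gain is 47 − 39.95 = 7.05, and the fine must be at least 7.05 dollars to wipe it out.

7.05 dollars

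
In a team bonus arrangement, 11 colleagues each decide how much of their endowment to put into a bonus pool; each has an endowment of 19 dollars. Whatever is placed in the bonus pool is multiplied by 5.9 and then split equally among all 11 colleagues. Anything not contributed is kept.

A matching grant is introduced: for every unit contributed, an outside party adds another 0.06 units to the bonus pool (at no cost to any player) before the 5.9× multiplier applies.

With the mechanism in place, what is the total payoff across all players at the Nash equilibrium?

209.00 dollars

Even with the mechanism, each unit contributed returns only 5.9 × 1.06 / 11 = 0.5685 per unit of net cost, so contributing nothing is still dominant.
At the Nash equilibrium no one contributes; group total payoff = 11 × 19 = 209.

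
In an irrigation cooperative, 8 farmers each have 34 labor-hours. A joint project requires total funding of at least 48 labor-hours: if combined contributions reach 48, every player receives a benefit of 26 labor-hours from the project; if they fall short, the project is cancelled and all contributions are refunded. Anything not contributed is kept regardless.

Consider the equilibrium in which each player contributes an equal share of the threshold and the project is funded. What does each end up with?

54 labor-hours

Equal share of the threshold: 48/8 = 6.
At this profile no one gains by cutting their contribution: any cut drops the total below 48, the project is cancelled, contributions are refunded, and the deviator ends with 34, which is less than 34 − 6 + 26 = 54. Contributing more than 6 just wastes the excess. So contributing exactly 6 is a best response.
Each player's payoff: 34 − 6 + 26 = 54.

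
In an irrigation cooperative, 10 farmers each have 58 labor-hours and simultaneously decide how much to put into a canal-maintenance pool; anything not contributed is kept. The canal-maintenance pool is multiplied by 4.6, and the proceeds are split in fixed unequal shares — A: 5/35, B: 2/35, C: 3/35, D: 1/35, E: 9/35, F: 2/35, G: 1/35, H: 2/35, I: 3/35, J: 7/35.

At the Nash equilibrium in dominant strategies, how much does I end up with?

Each unit j contributes comes back to j as 4.6 × (j's share), so j prefers to contribute only if that share exceeds 1/4.6 = 0.2174; otherwise keeping the unit dominates.
E alone (share 9/35) is above the threshold, contributing 58; the remaining 9 contribute 0. Total contributed: 58.
I keeps 58 and receives 4.6 × 58 × 3/35 = 22.87 from the canal-maintenance pool, for a payoff of 80.87.

80.87 labor-hours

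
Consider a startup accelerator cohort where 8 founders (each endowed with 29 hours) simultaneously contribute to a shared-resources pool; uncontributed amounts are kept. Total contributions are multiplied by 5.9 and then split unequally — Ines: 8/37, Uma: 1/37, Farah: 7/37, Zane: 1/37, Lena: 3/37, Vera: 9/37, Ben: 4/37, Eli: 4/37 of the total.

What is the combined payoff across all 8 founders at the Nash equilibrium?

658.30 hours

For player j, contributing a unit is worthwhile iff 5.9 × (j's share) ≥ 1, i.e. iff j's share is at least 0.1695.
Ines, Farah and Vera are above the threshold, contributing 29 each; the remaining 5 contribute 0. Total contributed: 87.
The shared-resources pool pays out 5.9 × 87 = 513.30 in total (split across the unequal shares, but the aggregate is all that matters for the group sum).
The 5 free-riders keep 29 each, adding 145. Group total = 145 + 513.30 = 658.30.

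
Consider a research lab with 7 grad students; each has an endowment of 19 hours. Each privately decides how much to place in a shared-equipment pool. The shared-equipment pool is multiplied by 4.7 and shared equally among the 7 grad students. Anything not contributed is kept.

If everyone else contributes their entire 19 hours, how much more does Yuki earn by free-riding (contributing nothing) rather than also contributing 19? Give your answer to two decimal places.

Switching from a contribution of 19 to 0 lets Yuki keep an extra 19 hours, but lowers the shared-equipment pool by 19, which costs Yuki their own share of that drop: 4.7/7 × 19 = 12.76.
Net gain = 19 − 12.76 = 6.24. The private return per contributed unit (0.6714) is below 1, so free-riding is indeed the best response regardless of what the others do.

6.24 hours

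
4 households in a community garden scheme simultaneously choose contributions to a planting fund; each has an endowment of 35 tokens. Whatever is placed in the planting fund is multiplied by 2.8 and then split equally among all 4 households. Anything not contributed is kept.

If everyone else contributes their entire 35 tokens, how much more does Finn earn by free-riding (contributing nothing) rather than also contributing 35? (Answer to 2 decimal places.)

10.50 tokens

Switching from a contribution of 35 to 0 lets Finn keep an extra 35 tokens, but lowers the planting fund by 35, which costs Finn their own share of that drop: 2.8/4 × 35 = 24.50.
Net gain = 35 − 24.50 = 10.50. The private return per contributed unit (0.7000) is below 1, so free-riding is indeed the best response regardless of what the others do.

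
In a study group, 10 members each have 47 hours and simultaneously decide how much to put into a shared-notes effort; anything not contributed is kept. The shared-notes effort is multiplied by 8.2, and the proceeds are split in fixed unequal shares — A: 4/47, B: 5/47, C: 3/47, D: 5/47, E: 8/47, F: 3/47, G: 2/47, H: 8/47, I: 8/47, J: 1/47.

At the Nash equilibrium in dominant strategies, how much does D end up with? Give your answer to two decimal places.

170.00 hours

For player j, contributing a unit is worthwhile iff 8.2 × (j's share) ≥ 1, i.e. iff j's share is at least 0.1220.
E, H and I are above the threshold, contributing 47 each; the remaining 7 contribute 0. Total contributed: 141.
D keeps 47 and receives 8.2 × 141 × 5/47 = 123.00 from the shared-notes effort, for a payoff of 170.00.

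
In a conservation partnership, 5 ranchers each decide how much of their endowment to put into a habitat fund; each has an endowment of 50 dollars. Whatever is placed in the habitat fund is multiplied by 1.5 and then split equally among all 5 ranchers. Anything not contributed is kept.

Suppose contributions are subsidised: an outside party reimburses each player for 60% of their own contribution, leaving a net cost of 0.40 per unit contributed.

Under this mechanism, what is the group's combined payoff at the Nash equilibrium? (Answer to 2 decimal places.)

Even with the mechanism, each unit contributed returns only (1.5/5) / 0.40 = 0.7500 per unit of net cost, so contributing nothing is still dominant.
At the Nash equilibrium no one contributes; group total payoff = 5 × 50 = 250.

250.00 dollars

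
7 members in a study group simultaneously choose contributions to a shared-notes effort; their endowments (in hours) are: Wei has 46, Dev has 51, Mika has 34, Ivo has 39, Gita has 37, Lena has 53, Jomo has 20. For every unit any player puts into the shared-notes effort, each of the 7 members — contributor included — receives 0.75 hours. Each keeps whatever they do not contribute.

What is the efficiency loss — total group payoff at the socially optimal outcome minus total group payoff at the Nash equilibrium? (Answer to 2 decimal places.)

The private return per contributed unit is 0.75 < 1 for everyone, so the Nash equilibrium is zero contribution and the group total is Σ E_j = 46 + 51 + 34 + 39 + 37 + 53 + 20 = 280.
Each contributed unit returns 5.250 to the group, so the social optimum is full contribution by everyone: group total = 5.250 × 280 = 1470.00.
Efficiency loss = (5.250 − 1) × 280 = 1190.00.

1190.00 hours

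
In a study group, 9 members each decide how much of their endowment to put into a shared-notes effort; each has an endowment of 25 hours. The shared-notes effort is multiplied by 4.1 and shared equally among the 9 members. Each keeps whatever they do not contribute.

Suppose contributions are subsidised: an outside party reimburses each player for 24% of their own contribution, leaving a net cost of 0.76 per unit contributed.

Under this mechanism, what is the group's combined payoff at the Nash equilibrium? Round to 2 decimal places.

Even with the mechanism, each unit contributed returns only (4.1/9) / 0.76 = 0.5994 per unit of net cost, so contributing nothing is still dominant.
At the Nash equilibrium no one contributes; group total payoff = 9 × 25 = 225.

225.00 hours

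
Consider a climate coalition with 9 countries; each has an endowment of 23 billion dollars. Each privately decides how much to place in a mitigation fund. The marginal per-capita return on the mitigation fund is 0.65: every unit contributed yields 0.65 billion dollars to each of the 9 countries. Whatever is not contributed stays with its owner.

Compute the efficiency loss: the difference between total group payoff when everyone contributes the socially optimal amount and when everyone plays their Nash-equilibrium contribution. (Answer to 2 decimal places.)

The private return per contributed unit is 0.65 < 1, so contributing 0 is dominant for every player. At the Nash equilibrium everyone keeps their 23, and the group total is 9 × 23 = 207.
Each contributed unit returns 5.850 to the group as a whole (0.65 to each of 9 players), which exceeds 1, so the social optimum is full contribution: group total = 5.850 × 207 = 1210.95.
Efficiency loss = 1210.95 − 207 = 1003.95.

1003.95 billion dollars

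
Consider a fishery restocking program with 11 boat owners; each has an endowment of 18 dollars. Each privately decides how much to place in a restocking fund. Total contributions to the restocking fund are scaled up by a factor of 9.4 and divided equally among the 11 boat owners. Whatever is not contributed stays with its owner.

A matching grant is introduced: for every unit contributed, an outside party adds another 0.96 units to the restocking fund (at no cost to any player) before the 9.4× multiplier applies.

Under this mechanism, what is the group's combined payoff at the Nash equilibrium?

3647.95 dollars

With the mechanism, a contributed unit returns 9.4 × 1.96 / 11 = 1.6749 per unit of net cost to the contributor — now above 1 — so contributing fully is weakly dominant for every player.
At the Nash equilibrium everyone contributes 18. Group total payoff = 9.4 × 1.96 × 198 = 3647.95.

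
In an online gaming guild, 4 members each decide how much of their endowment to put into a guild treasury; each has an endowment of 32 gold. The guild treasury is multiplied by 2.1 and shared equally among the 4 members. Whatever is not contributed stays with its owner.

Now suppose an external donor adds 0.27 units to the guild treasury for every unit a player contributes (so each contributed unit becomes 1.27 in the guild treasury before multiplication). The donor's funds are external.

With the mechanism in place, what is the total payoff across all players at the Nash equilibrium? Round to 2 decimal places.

128.00 gold

Even with the mechanism, each unit contributed returns only 2.1 × 1.27 / 4 = 0.6668 per unit of net cost, so contributing nothing is still dominant.
At the Nash equilibrium no one contributes; group total payoff = 4 × 32 = 128.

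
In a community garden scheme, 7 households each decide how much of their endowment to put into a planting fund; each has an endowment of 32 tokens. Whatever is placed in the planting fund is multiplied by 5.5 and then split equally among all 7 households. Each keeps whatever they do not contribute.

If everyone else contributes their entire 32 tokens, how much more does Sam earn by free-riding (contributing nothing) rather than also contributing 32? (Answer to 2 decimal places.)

Switching from a contribution of 32 to 0 lets Sam keep an extra 32 tokens, but lowers the planting fund by 32, which costs Sam their own share of that drop: 5.5/7 × 32 = 25.14.
Net gain = 32 − 25.14 = 6.86. The private return per contributed unit (0.7857) is below 1, so free-riding is indeed the best response regardless of what the others do.

6.86 tokens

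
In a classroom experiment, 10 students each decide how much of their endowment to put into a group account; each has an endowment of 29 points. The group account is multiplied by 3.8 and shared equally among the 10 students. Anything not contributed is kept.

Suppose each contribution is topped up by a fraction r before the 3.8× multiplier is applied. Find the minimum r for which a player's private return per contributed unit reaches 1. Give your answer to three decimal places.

1.632

With matching at rate r, one contributed unit becomes (1 + r) in the group account and returns 3.8 × (1 + r) / 10 to the contributor.
Setting this equal to 1: 1 + r = 10/3.8 = 2.6316.
So the minimum matching rate is r = 2.6316 − 1 = 1.632.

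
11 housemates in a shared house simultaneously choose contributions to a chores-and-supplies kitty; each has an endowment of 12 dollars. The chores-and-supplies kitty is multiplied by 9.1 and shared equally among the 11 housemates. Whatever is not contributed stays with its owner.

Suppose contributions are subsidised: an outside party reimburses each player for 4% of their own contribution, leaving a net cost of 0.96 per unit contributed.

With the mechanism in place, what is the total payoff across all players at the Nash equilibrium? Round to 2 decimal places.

132.00 dollars

The effective private return is (9.1/11) / 0.96 = 0.8617, which is still under 1, so the mechanism doesn't change anyone's dominant strategy: zero contribution.
Everyone keeps their endowment and the group total is 11 × 12 = 132.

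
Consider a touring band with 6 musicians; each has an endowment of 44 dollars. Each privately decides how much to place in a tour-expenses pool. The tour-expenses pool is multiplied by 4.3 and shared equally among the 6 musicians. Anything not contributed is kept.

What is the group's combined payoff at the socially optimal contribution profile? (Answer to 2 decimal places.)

1135.20 dollars

Each contributed unit returns 4.300 to the group as a whole (0.7167 to each of 6 players), which exceeds 1, so the social optimum is full contribution: group total = 4.300 × 264 = 1135.20.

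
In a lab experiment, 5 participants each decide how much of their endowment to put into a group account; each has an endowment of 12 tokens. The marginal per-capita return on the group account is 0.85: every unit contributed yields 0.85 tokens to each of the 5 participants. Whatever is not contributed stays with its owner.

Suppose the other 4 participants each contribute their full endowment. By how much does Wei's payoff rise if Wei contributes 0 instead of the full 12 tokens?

1.80 tokens

Switching from a contribution of 12 to 0 lets Wei keep an extra 12 tokens, but lowers the group account by 12, which costs Wei their own share of that drop: 0.85 × 12 = 10.20.
Net gain = 12 − 10.20 = 1.80. The private return per contributed unit (0.85) is below 1, so free-riding is indeed the best response regardless of what the others do.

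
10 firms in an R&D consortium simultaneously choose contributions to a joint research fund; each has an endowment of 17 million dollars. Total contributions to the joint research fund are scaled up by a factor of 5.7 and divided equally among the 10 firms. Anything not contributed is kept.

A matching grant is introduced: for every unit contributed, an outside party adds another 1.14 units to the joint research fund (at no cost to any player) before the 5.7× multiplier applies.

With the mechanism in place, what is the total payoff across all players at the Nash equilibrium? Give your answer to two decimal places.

2073.66 million dollars

Under the mechanism each unit contributed yields 5.7 × 2.14 / 10 = 1.2198 back to its contributor per unit of net cost, which exceeds 1, making full contribution the dominant choice for everyone.
At the Nash equilibrium everyone contributes 17. Group total payoff = 5.7 × 2.14 × 170 = 2073.66.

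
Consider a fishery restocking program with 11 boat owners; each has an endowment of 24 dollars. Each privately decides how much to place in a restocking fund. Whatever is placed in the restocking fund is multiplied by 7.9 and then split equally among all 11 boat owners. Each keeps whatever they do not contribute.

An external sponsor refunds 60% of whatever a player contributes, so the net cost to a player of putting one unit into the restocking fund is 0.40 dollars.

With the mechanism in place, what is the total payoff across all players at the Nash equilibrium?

2244.00 dollars

Under the mechanism each unit contributed yields (7.9/11) / 0.40 = 1.7955 back to its contributor per unit of net cost, which exceeds 1, making full contribution the dominant choice for everyone.
At the Nash equilibrium everyone contributes 24. Group total payoff = 11 × (24 × 0.60 + 7.9 × 24) = 2244.00.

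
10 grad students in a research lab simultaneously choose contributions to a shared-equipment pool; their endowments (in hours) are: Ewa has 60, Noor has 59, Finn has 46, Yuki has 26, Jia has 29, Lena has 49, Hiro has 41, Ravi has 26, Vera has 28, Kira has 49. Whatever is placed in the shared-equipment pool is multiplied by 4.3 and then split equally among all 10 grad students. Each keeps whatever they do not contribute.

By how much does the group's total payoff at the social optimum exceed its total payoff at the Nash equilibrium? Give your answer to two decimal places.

The private return per contributed unit is 4.3/10 = 0.4300 < 1 for every player regardless of endowment, so the Nash equilibrium is zero contribution and the group total is Σ E_j = 60 + 59 + 46 + 26 + 29 + 49 + 41 + 26 + 28 + 49 = 413.
Each contributed unit returns 4.300 to the group, so the social optimum is full contribution by everyone: group total = 4.300 × 413 = 1775.90.
Efficiency loss = (4.300 − 1) × 413 = 1362.90.

1362.90 hours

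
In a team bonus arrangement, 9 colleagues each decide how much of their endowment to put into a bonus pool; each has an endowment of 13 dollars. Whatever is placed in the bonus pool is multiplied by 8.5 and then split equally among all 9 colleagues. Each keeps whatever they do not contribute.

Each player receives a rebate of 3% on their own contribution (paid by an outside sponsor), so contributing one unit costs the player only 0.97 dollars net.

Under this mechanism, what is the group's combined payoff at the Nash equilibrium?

With the mechanism, a contributed unit returns (8.5/9) / 0.97 = 0.9737 per unit of net cost — still below 1 — so contributing 0 remains dominant for every player.
At the Nash equilibrium no one contributes; group total payoff = 9 × 13 = 117.

117.00 dollars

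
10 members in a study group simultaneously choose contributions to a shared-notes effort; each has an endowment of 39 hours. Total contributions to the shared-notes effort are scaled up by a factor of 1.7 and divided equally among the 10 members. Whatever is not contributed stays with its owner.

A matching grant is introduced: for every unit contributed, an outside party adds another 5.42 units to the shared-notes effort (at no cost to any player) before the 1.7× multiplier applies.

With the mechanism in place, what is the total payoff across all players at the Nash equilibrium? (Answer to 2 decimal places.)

Under the mechanism each unit contributed yields 1.7 × 6.42 / 10 = 1.0914 back to its contributor per unit of net cost, which exceeds 1, making full contribution the dominant choice for everyone.
At the Nash equilibrium everyone contributes 39. Group total payoff = 1.7 × 6.42 × 390 = 4256.46.

4256.46 hours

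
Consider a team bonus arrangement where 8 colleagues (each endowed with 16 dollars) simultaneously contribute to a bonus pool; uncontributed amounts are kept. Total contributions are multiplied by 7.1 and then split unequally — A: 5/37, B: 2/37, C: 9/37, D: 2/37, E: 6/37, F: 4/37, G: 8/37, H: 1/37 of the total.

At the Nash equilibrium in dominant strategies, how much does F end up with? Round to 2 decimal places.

52.84 dollars

A player with share s gets back 7.1·s per unit contributed, so full contribution is dominant for anyone with s > 1/7.1 = 0.1408 and zero contribution is dominant for anyone below.
C, E and G are above the threshold, contributing 16 each; the remaining 5 contribute 0. Total contributed: 48.
F keeps 16 and receives 7.1 × 48 × 4/37 = 36.84 from the bonus pool, for a payoff of 52.84.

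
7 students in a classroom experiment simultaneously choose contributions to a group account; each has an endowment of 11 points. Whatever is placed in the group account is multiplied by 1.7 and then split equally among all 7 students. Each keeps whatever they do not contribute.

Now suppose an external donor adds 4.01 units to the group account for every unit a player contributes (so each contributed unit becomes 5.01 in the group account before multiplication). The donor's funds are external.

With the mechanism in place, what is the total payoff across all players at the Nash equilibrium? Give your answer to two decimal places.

655.81 points

Under the mechanism each unit contributed yields 1.7 × 5.01 / 7 = 1.2167 back to its contributor per unit of net cost, which exceeds 1, making full contribution the dominant choice for everyone.
At the Nash equilibrium everyone contributes 11. Group total payoff = 1.7 × 5.01 × 77 = 655.81.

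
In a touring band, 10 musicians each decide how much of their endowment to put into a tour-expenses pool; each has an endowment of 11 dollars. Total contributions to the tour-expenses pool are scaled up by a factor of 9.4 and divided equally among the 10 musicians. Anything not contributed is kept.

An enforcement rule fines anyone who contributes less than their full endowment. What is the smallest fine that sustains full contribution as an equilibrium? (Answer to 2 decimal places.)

Given the others contribute fully, the best deviation is to contribute 0 (any partial contribution still incurs the fine and gives up units whose private return 0.9400 is below 1).
Deviating from 11 to 0 saves 11 dollars but forfeits the deviator's share of the drop in the tour-expenses pool: 9.4/10 × 11 = 10.34.
So the deviation gain is 11 − 10.34 = 0.66, and the fine must be at least 0.66 dollars to wipe it out.

0.66 dollars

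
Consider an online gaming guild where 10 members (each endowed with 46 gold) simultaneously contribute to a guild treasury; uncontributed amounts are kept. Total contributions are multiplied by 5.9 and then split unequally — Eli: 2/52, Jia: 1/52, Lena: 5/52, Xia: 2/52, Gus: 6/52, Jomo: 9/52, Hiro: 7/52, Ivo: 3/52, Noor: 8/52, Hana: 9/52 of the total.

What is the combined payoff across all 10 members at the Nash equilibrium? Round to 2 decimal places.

910.80 gold

A player with share s gets back 5.9·s per unit contributed, so full contribution is dominant for anyone with s > 1/5.9 = 0.1695 and zero contribution is dominant for anyone below.
Jomo and Hana are above the threshold, contributing 46 each; the remaining 8 contribute 0. Total contributed: 92.
The guild treasury pays out 5.9 × 92 = 542.80 in total (split across the unequal shares, but the aggregate is all that matters for the group sum).
The 8 free-riders keep 46 each, adding 368. Group total = 368 + 542.80 = 910.80.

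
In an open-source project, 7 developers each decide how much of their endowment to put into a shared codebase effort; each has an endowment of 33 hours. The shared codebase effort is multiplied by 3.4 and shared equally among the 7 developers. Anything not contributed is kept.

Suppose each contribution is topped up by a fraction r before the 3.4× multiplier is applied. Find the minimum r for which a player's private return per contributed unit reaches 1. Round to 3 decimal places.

With matching at rate r, one contributed unit becomes (1 + r) in the shared codebase effort and returns 3.4 × (1 + r) / 7 to the contributor.
Setting this equal to 1: 1 + r = 7/3.4 = 2.0588.
So the minimum matching rate is r = 2.0588 − 1 = 1.059.

1.059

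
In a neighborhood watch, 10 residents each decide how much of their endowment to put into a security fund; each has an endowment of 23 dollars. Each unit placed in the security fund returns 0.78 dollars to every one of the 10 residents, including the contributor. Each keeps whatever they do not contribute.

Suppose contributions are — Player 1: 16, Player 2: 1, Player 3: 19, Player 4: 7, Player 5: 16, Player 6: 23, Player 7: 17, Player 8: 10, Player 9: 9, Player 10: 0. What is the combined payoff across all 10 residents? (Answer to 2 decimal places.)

Total contributed: 16 + 1 + 19 + 7 + 16 + 23 + 17 + 10 + 9 + 0 = 118; total kept: 10 × 23 − 118 = 112.
The security fund pays out 0.78 × 10 × 118 = 920.40 in aggregate.
Group total = 112 + 920.40 = 1032.40.

1032.40 dollars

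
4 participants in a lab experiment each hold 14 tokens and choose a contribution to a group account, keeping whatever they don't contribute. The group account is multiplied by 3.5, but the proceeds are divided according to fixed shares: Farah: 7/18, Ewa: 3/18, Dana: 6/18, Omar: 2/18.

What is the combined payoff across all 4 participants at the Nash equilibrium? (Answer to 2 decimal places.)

126.00 tokens

A player with share s gets back 3.5·s per unit contributed, so full contribution is dominant for anyone with s > 1/3.5 = 0.2857 and zero contribution is dominant for anyone below.
Farah and Dana are above the threshold, contributing 14 each; the remaining 2 contribute 0. Total contributed: 28.
The group account pays out 3.5 × 28 = 98.00 in total (split across the unequal shares, but the aggregate is all that matters for the group sum).
The 2 free-riders keep 14 each, adding 28. Group total = 28 + 98.00 = 126.00.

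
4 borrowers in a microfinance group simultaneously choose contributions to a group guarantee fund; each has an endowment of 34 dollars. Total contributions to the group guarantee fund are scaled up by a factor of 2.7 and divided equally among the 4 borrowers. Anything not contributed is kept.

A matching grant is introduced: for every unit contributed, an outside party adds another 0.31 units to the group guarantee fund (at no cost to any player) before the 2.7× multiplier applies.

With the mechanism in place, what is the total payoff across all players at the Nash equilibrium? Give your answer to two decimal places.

136.00 dollars

The effective private return is 2.7 × 1.31 / 4 = 0.8843, which is still under 1, so the mechanism doesn't change anyone's dominant strategy: zero contribution.
Everyone keeps their endowment and the group total is 4 × 34 = 136.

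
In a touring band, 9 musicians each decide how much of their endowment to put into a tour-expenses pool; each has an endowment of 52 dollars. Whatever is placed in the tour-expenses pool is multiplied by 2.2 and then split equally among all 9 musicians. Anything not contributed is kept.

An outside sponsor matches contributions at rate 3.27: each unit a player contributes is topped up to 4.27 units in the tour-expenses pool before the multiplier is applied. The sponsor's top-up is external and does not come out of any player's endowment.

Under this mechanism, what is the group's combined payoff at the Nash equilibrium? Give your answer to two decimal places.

4396.39 dollars

With the mechanism, a contributed unit returns 2.2 × 4.27 / 9 = 1.0438 per unit of net cost to the contributor — now above 1 — so contributing fully is weakly dominant for every player.
So the Nash equilibrium is full contribution by all 9; the group earns 2.2 × 4.27 × 468 = 4396.39.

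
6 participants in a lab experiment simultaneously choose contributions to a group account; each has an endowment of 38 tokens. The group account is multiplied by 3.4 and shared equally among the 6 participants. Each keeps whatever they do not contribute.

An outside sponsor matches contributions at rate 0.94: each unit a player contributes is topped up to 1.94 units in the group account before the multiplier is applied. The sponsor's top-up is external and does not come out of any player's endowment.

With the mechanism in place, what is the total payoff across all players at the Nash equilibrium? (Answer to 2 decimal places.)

1503.89 tokens

With the mechanism, a contributed unit returns 3.4 × 1.94 / 6 = 1.0993 per unit of net cost to the contributor — now above 1 — so contributing fully is weakly dominant for every player.
So the Nash equilibrium is full contribution by all 6; the group earns 3.4 × 1.94 × 228 = 1503.89.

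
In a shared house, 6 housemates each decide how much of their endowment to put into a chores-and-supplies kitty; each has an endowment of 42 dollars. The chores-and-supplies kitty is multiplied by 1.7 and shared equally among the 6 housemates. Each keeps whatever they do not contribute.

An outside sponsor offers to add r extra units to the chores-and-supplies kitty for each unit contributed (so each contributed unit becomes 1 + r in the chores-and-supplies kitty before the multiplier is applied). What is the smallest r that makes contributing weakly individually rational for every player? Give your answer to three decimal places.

With matching at rate r, one contributed unit becomes (1 + r) in the chores-and-supplies kitty and returns 1.7 × (1 + r) / 6 to the contributor.
Setting this equal to 1: 1 + r = 6/1.7 = 3.5294.
So the minimum matching rate is r = 3.5294 − 1 = 2.529.

2.529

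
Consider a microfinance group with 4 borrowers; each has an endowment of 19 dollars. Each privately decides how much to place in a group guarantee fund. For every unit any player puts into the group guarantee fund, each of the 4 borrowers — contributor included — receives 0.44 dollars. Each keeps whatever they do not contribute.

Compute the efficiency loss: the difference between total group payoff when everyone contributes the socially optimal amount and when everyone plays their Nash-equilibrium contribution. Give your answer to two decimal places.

57.76 dollars

The private return per contributed unit is 0.44 < 1, so contributing 0 is dominant for every player. At the Nash equilibrium everyone keeps their 19, and the group total is 4 × 19 = 76.
Each contributed unit returns 1.760 to the group as a whole (0.44 to each of 4 players), which exceeds 1, so the social optimum is full contribution: group total = 1.760 × 76 = 133.76.
Efficiency loss = 133.76 − 76 = 57.76.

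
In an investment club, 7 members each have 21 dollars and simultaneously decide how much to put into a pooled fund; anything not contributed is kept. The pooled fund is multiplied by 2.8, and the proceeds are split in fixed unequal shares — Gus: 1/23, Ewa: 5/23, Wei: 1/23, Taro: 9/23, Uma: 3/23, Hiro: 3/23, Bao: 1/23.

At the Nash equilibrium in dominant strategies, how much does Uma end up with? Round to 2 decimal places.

Each unit j contributes comes back to j as 2.8 × (j's share), so j prefers to contribute only if that share exceeds 1/2.8 = 0.3571; otherwise keeping the unit dominates.
The only share above 0.3571 is Taro's 9/23, contributing 21; the remaining 6 contribute 0. Total contributed: 21.
Uma keeps 21 and receives 2.8 × 21 × 3/23 = 7.67 from the pooled fund, for a payoff of 28.67.

28.67 dollars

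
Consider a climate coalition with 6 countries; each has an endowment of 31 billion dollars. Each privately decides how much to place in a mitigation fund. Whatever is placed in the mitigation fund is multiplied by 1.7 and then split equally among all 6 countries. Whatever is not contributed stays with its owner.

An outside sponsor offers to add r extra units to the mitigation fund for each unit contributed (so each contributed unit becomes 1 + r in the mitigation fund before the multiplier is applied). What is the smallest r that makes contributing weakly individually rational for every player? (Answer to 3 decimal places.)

2.529

With matching at rate r, one contributed unit becomes (1 + r) in the mitigation fund and returns 1.7 × (1 + r) / 6 to the contributor.
Setting this equal to 1: 1 + r = 6/1.7 = 3.5294.
So the minimum matching rate is r = 3.5294 − 1 = 2.529.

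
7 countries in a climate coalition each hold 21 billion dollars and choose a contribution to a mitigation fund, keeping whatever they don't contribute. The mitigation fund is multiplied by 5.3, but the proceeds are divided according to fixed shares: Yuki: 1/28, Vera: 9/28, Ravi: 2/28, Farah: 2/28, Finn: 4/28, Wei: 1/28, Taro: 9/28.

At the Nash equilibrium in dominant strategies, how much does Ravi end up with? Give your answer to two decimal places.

36.90 billion dollars

Each unit j contributes comes back to j as 5.3 × (j's share), so j prefers to contribute only if that share exceeds 1/5.3 = 0.1887; otherwise keeping the unit dominates.
Vera and Taro are above the threshold, contributing 21 each; the remaining 5 contribute 0. Total contributed: 42.
Ravi keeps 21 and receives 5.3 × 42 × 2/28 = 15.90 from the mitigation fund, for a payoff of 36.90.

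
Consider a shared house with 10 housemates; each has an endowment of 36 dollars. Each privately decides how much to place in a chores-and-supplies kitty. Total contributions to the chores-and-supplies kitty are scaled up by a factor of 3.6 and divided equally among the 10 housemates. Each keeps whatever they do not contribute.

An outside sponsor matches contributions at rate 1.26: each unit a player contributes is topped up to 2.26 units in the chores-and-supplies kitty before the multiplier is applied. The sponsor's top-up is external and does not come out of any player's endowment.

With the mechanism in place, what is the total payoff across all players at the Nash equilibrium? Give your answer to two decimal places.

360.00 dollars

The effective private return is 3.6 × 2.26 / 10 = 0.8136, which is still under 1, so the mechanism doesn't change anyone's dominant strategy: zero contribution.
At the Nash equilibrium no one contributes; group total payoff = 10 × 36 = 360.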